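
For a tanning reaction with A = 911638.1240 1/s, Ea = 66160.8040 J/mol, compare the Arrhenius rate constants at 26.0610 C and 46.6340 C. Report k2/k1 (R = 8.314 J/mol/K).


T1 = 26.0610 + 273.15 = 299.2110 K; T2 = 46.6340 + 273.15 = 319.7840 K
k1 = A * exp(-Ea/(R*T1)) = 911638.1240 * exp(-66160.8040/(8.314*299.2110)) = 2.5669e-06 1/s
k2 = A * exp(-Ea/(R*T2)) = 911638.1240 * exp(-66160.8040/(8.314*319.7840)) = 1.4207e-05 1/s
k2/k1 = 1.4207e-05 / 2.5669e-06 = 5.5346


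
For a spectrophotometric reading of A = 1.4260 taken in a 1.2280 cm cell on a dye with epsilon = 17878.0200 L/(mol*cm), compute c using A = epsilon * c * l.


Formula: c = A / (epsilon * l)
Substituting: c = 1.4260 / (17878.0200 * 1.2280)
Result: 6.4953e-05 mol/L


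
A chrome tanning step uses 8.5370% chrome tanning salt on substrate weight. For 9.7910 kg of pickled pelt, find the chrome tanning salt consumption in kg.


Formula: Chrome = substrate * pct / 100
Substituting: Chrome = 9.7910 * 8.5370 / 100
Result: 0.8359 kg


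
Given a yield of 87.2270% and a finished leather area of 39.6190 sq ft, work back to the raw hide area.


Formula: raw = finished * 100 / yield
Substituting: raw = 39.6190 * 100 / 87.2270
Result: 45.4206 sq ft


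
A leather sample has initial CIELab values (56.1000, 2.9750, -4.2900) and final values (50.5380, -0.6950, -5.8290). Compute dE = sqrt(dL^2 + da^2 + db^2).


dL = -5.5620, da = -3.6700, db = -1.5390
dE = sqrt((-5.5620)^2 + (-3.6700)^2 + (-1.5390)^2) = 6.8391


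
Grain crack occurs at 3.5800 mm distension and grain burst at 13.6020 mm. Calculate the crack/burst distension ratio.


Formula: Ratio = crack / burst
Substituting: Ratio = 3.5800 / 13.6020
Result: 0.2632


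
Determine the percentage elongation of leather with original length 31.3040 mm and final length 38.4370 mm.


Formula: Elongation = (Lf - L0) / L0 * 100
Substituting: Elongation = (38.4370 - 31.3040) / 31.3040 * 100
Result: 22.7862 %


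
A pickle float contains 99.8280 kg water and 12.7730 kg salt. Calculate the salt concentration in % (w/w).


Formula: Conc = salt / (water + salt) * 100
Substituting: Conc = 12.7730 / (99.8280 + 12.7730) * 100
Result: 11.3436 %


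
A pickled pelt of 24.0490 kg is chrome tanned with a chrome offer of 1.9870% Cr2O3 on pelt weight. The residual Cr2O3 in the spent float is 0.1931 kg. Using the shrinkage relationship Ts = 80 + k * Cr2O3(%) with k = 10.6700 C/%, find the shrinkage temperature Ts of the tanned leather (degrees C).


Offered = pelt * offer_pct / 100 = 24.0490 * 1.9870 / 100 = 0.4779 kg
Uptake = offered - residual = 0.4779 - 0.1931 = 0.2848 kg
Cr2O3% on pelt = uptake / pelt * 100 = 0.2848 / 24.0490 * 100 = 1.1841 %
Ts = 80 + k * Cr2O3% = 80 + 10.6700 * 1.1841 = 92.6339 C


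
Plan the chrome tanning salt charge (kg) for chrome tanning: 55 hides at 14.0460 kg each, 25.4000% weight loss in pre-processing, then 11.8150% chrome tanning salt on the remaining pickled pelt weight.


Total_raw = N * avg_wt = 55 * 14.0460 = 772.5300 kg
Substrate = Total_raw * (1 - loss/100) = 772.5300 * (1 - 25.4000/100) = 576.3074 kg
Chrome = Substrate * pct / 100 = 576.3074 * 11.8150 / 100 = 68.0907 kg


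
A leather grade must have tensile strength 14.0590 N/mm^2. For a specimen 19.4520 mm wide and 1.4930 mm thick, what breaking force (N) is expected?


Formula: F = TS * w * t
Substituting: F = 14.0590 * 19.4520 * 1.4930
Result: 408.2992 N


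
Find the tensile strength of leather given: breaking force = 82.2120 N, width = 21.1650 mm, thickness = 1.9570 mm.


Formula: TS = force / (width * thickness)
Substituting: TS = 82.2120 / (21.1650 * 1.9570)
Result: 1.9848 N/mm^2


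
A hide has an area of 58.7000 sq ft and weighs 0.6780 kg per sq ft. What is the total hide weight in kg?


Formula: Weight = area * weight_per_sqft
Substituting: Weight = 58.7000 * 0.6780
Result: 39.7986 kg


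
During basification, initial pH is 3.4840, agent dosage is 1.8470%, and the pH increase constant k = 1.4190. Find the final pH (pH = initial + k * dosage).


Formula: pH_final = pH_initial + k * base_pct
Substituting: pH_final = 3.4840 + 1.4190 * 1.8470
Result: 6.1049


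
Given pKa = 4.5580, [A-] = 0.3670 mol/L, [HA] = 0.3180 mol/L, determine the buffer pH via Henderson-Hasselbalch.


ratio = [A-] / [HA] = 0.3670 / 0.3180 = 1.1541
log10(ratio) = 0.0622389
pH = pKa + log10(ratio) = 4.5580 + 0.0622389 = 4.6202


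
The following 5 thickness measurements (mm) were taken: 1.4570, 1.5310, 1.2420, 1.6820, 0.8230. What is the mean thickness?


Formula: Average = sum / n
Substituting: Average = 6.7350 / 5
Result: 1.3470 mm


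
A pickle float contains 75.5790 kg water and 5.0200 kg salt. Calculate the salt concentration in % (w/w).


Formula: Conc = salt / (water + salt) * 100
Substituting: Conc = 5.0200 / (75.5790 + 5.0200) * 100
Result: 6.2284 %


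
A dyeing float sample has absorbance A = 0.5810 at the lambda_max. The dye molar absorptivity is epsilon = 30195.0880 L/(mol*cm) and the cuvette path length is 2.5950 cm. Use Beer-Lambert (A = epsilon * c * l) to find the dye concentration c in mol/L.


Formula: c = A / (epsilon * l)
Substituting: c = 0.5810 / (30195.0880 * 2.5950)
Result: 7.4149e-06 mol/L


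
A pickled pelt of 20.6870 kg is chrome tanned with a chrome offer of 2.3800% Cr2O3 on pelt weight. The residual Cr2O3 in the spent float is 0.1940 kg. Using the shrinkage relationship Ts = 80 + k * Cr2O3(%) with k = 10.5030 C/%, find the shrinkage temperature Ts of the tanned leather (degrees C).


Offered = pelt * offer_pct / 100 = 20.6870 * 2.3800 / 100 = 0.4924 kg
Uptake = offered - residual = 0.4924 - 0.1940 = 0.2984 kg
Cr2O3% on pelt = uptake / pelt * 100 = 0.2984 / 20.6870 * 100 = 1.4422 %
Ts = 80 + k * Cr2O3% = 80 + 10.5030 * 1.4422 = 95.1476 C


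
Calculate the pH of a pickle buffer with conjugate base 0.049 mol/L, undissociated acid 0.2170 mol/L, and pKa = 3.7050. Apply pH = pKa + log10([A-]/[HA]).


ratio = [A-] / [HA] = 0.049 / 0.2170 = 0.2258
log10(ratio) = -0.6463
pH = pKa + log10(ratio) = 3.7050 - 0.6463 = 3.0587


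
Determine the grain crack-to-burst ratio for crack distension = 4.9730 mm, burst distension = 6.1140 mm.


Formula: Ratio = crack / burst
Substituting: Ratio = 4.9730 / 6.1140
Result: 0.8134


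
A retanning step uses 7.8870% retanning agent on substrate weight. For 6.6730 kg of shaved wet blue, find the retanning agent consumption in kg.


Formula: Retan = substrate * pct / 100
Substituting: Retan = 6.6730 * 7.8870 / 100
Result: 0.5263 kg


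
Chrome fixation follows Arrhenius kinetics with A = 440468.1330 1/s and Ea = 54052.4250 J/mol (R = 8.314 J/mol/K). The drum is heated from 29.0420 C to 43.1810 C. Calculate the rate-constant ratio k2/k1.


T1 = 29.0420 + 273.15 = 302.1920 K; T2 = 43.1810 + 273.15 = 316.3310 K
k1 = A * exp(-Ea/(R*T1)) = 440468.1330 * exp(-54052.4250/(8.314*302.1920)) = 1.9975e-04 1/s
k2 = A * exp(-Ea/(R*T2)) = 440468.1330 * exp(-54052.4250/(8.314*316.3310)) = 5.2252e-04 1/s
k2/k1 = 5.2252e-04 / 1.9975e-04 = 2.6159


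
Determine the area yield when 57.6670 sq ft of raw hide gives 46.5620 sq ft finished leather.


Formula: Yield = finished / raw * 100
Substituting: Yield = 46.5620 / 57.6670 * 100
Result: 80.7429 %


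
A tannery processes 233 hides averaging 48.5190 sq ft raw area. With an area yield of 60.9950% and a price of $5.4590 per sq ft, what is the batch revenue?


Raw_total = N * avg_area = 233 * 48.5190 = 11304.9270 sq ft
Finished = Raw_total * yield / 100 = 11304.9270 * 60.9950 / 100 = 6895.4402 sq ft
Value = Finished * price = 6895.4402 * 5.4590 = 37642.2082 $


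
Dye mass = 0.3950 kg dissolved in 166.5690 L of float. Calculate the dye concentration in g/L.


Formula: Conc = dye_mass(kg) / volume(L) * 1000
Substituting: Conc = 0.3950 / 166.5690 * 1000
Result: 2.3714 g/L


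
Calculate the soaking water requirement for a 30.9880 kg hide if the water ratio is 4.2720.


Formula: Water = hide_weight * ratio
Substituting: Water = 30.9880 * 4.2720
Result: 132.3807 kg


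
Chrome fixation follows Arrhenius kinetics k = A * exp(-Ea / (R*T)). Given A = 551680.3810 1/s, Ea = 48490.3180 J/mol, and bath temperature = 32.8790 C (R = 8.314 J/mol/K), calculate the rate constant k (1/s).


T_K = T_C + 273.15 = 32.8790 + 273.15 = 306.0290 K
exponent = -Ea / (R * T_K) = -48490.3180 / (8.314 * 306.0290) = -19.0582
k = A * exp(exponent) = 551680.3810 * exp(-19.0582) = 0.00291612 1/s


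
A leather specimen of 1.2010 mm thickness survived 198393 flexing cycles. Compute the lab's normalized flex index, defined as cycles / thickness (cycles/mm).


Formula: Index = cycles / thickness
Substituting: Index = 198393 / 1.2010
Result: 165189.8418 cycles/mm


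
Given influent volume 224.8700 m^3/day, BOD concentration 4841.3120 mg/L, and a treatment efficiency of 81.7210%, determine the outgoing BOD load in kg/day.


Load_in = volume * conc / 1000 = 224.8700 * 4841.3120 / 1000 = 1088.6658 kg/day
Removed = Load_in * eff / 100 = 1088.6658 * 81.7210 / 100 = 889.6686 kg/day
Load_out = Load_in - Removed = 1088.6658 - 889.6686 = 198.9972 kg/day


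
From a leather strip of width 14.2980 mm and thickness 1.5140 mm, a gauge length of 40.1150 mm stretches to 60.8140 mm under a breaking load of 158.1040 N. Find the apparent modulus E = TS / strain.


TS = F / (w * t) = 158.1040 / (14.2980 * 1.5140) = 7.3037 N/mm^2
strain = (Lf - L0) / L0 = (60.8140 - 40.1150) / 40.1150 = 0.5160
E = TS / strain = 7.3037 / 0.5160 = 14.1546 N/mm^2


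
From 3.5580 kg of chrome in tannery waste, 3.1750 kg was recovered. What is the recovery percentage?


Formula: Recovery = recovered / input * 100
Substituting: Recovery = 3.1750 / 3.5580 * 100
Result: 89.2355 %


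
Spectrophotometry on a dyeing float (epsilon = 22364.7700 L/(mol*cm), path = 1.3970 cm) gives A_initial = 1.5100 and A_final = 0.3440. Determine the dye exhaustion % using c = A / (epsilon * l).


c_initial = A_i / (epsilon * l) = 1.5100 / (22364.7700 * 1.3970) = 4.8330e-05 mol/L
c_final = A_f / (epsilon * l) = 0.3440 / (22364.7700 * 1.3970) = 1.1010e-05 mol/L
Exhaustion = (c_initial - c_final) / c_initial * 100 = (4.8330e-05 - 1.1010e-05) / 4.8330e-05 * 100 = 77.2185 %


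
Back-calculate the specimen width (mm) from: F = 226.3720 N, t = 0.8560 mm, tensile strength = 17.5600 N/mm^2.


Formula: w = F / (TS * t)
Substituting: w = 226.3720 / (17.5600 * 0.8560)
Result: 15.0600 mm


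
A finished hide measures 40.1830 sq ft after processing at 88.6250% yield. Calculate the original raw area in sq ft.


Formula: raw = finished * 100 / yield
Substituting: raw = 40.1830 * 100 / 88.6250
Result: 45.3405 sq ft


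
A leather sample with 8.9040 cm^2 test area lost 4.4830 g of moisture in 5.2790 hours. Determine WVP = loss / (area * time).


Formula: WVP = loss / (area * time)
Substituting: WVP = 4.4830 / (8.9040 * 5.2790)
Result: 0.0953744 g/(cm^2*hr)


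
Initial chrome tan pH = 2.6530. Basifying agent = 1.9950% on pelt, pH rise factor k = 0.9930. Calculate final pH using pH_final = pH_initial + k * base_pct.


Formula: pH_final = pH_initial + k * base_pct
Substituting: pH_final = 2.6530 + 0.9930 * 1.9950
Result: 4.6340


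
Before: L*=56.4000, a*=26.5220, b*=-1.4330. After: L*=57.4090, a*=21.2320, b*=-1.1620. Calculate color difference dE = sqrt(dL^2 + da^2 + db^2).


dL = 1.0090, da = -5.2900, db = 0.2710
dE = sqrt(1.0090^2 + (-5.2900)^2 + 0.2710^2) = 5.3922


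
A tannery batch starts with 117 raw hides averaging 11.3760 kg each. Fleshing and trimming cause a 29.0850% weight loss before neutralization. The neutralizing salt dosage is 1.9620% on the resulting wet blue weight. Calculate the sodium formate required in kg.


Total_raw = N * avg_wt = 117 * 11.3760 = 1330.9920 kg
Substrate = Total_raw * (1 - loss/100) = 1330.9920 * (1 - 29.0850/100) = 943.8730 kg
Neutralizer = Substrate * pct / 100 = 943.8730 * 1.9620 / 100 = 18.5188 kg


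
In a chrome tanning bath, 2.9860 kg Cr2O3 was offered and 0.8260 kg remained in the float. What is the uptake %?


Formula: Uptake = (offered - residual) / offered * 100
Substituting: Uptake = (2.9860 - 0.8260) / 2.9860 * 100
Result: 72.3376 %


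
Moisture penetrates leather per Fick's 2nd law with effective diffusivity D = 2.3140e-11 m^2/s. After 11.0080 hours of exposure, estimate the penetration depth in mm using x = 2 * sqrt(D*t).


t = 11.0080 hr * 3600 = 39628.8000 s
D * t = 2.3140e-11 * 39628.8000 = 9.1701e-07
x = 2 * sqrt(D*t) = 2 * sqrt(9.1701e-07) = 0.00191521 m = 1.9152 mm


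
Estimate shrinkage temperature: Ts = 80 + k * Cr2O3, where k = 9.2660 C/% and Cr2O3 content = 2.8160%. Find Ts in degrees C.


Formula: Ts = 80 + k * Cr2O3
Substituting: Ts = 80 + 9.2660 * 2.8160
Result: 106.0931 C


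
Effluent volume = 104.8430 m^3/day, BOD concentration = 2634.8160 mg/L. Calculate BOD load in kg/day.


Formula: BOD_load = volume * conc / 1000
Substituting: BOD_load = 104.8430 * 2634.8160 / 1000
Result: 276.2420 kg/day


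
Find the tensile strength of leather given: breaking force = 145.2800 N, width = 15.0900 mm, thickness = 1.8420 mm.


Formula: TS = force / (width * thickness)
Substituting: TS = 145.2800 / (15.0900 * 1.8420)
Result: 5.2267 N/mm^2


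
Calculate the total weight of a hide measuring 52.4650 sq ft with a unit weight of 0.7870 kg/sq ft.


Formula: Weight = area * weight_per_sqft
Substituting: Weight = 52.4650 * 0.7870
Result: 41.2900 kg


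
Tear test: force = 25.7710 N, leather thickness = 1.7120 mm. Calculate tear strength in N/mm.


Formula: Tear strength = force / thickness
Substituting: Tear strength = 25.7710 / 1.7120
Result: 15.0532 N/mm


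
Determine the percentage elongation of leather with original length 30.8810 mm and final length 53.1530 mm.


Formula: Elongation = (Lf - L0) / L0 * 100
Substituting: Elongation = (53.1530 - 30.8810) / 30.8810 * 100
Result: 72.1220 %


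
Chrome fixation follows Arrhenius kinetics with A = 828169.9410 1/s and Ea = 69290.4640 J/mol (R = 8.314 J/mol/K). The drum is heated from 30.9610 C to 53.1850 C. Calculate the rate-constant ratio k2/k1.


T1 = 30.9610 + 273.15 = 304.1110 K; T2 = 53.1850 + 273.15 = 326.3350 K
k1 = A * exp(-Ea/(R*T1)) = 828169.9410 * exp(-69290.4640/(8.314*304.1110)) = 1.0381e-06 1/s
k2 = A * exp(-Ea/(R*T2)) = 828169.9410 * exp(-69290.4640/(8.314*326.3350)) = 6.7108e-06 1/s
k2/k1 = 6.7108e-06 / 1.0381e-06 = 6.4646


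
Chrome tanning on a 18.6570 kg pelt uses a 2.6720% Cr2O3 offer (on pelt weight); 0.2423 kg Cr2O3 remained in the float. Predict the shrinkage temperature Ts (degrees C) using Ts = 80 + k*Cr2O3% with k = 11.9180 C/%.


Offered = pelt * offer_pct / 100 = 18.6570 * 2.6720 / 100 = 0.4985 kg
Uptake = offered - residual = 0.4985 - 0.2423 = 0.2562 kg
Cr2O3% on pelt = uptake / pelt * 100 = 0.2562 / 18.6570 * 100 = 1.3733 %
Ts = 80 + k * Cr2O3% = 80 + 11.9180 * 1.3733 = 96.3669 C


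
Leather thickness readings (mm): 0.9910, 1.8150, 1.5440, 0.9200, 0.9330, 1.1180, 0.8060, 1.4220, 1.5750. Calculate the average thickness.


Formula: Average = sum / n
Substituting: Average = 11.1240 / 9
Result: 1.2360 mm


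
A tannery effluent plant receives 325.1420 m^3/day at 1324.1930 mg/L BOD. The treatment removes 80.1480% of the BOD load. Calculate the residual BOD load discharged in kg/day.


Load_in = volume * conc / 1000 = 325.1420 * 1324.1930 / 1000 = 430.5508 kg/day
Removed = Load_in * eff / 100 = 430.5508 * 80.1480 / 100 = 345.0778 kg/day
Load_out = Load_in - Removed = 430.5508 - 345.0778 = 85.4729 kg/day


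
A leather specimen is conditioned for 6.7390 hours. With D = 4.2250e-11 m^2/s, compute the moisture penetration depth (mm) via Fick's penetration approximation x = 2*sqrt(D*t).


t = 6.7390 hr * 3600 = 24260.4000 s
D * t = 4.2250e-11 * 24260.4000 = 1.0250e-06
x = 2 * sqrt(D*t) = 2 * sqrt(1.0250e-06) = 0.00202485 m = 2.0248 mm


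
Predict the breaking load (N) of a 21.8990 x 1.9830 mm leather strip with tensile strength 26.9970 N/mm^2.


Formula: F = TS * w * t
Substituting: F = 26.9970 * 21.8990 * 1.9830
Result: 1172.3641 N


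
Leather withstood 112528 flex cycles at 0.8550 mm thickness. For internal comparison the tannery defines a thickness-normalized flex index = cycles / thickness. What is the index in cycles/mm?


Formula: Index = cycles / thickness
Substituting: Index = 112528 / 0.8550
Result: 131611.6959 cycles/mm


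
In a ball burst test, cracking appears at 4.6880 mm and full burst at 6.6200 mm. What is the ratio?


Formula: Ratio = crack / burst
Substituting: Ratio = 4.6880 / 6.6200
Result: 0.7082


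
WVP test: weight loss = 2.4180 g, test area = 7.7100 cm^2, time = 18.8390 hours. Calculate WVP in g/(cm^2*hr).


Formula: WVP = loss / (area * time)
Substituting: WVP = 2.4180 / (7.7100 * 18.8390)
Result: 0.0166473 g/(cm^2*hr)


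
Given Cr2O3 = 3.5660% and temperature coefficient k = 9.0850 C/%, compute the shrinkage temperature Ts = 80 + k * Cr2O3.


Formula: Ts = 80 + k * Cr2O3
Substituting: Ts = 80 + 9.0850 * 3.5660
Result: 112.3971 C


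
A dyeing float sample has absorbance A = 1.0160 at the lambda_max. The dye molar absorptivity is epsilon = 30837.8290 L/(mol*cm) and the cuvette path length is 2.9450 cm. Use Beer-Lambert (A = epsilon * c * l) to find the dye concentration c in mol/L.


Formula: c = A / (epsilon * l)
Substituting: c = 1.0160 / (30837.8290 * 2.9450)
Result: 1.1187e-05 mol/L


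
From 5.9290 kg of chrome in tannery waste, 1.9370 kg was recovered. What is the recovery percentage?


Formula: Recovery = recovered / input * 100
Substituting: Recovery = 1.9370 / 5.9290 * 100
Result: 32.6699 %


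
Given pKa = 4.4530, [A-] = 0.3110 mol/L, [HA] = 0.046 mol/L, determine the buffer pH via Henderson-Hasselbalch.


ratio = [A-] / [HA] = 0.3110 / 0.046 = 6.7609
log10(ratio) = 0.8300
pH = pKa + log10(ratio) = 4.4530 + 0.8300 = 5.2830


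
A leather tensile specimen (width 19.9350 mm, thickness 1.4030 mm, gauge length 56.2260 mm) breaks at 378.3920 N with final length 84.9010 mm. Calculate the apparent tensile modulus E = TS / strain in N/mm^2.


TS = F / (w * t) = 378.3920 / (19.9350 * 1.4030) = 13.5291 N/mm^2
strain = (Lf - L0) / L0 = (84.9010 - 56.2260) / 56.2260 = 0.5100
E = TS / strain = 13.5291 / 0.5100 = 26.5278 N/mm^2


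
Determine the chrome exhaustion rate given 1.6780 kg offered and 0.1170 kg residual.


Formula: Uptake = (offered - residual) / offered * 100
Substituting: Uptake = (1.6780 - 0.1170) / 1.6780 * 100
Result: 93.0274 %


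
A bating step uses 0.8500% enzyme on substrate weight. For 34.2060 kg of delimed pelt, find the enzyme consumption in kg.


Formula: Enzyme = substrate * pct / 100
Substituting: Enzyme = 34.2060 * 0.8500 / 100
Result: 0.2908 kg


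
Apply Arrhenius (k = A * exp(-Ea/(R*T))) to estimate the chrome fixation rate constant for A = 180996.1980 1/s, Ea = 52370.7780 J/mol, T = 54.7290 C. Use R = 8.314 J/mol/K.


T_K = T_C + 273.15 = 54.7290 + 273.15 = 327.8790 K
exponent = -Ea / (R * T_K) = -52370.7780 / (8.314 * 327.8790) = -19.2117
k = A * exp(exponent) = 180996.1980 * exp(-19.2117) = 8.2062e-04 1/s


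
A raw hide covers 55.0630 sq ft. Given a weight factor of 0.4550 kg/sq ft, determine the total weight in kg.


Formula: Weight = area * weight_per_sqft
Substituting: Weight = 55.0630 * 0.4550
Result: 25.0537 kg


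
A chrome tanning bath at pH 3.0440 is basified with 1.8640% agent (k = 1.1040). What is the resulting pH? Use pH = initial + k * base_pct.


Formula: pH_final = pH_initial + k * base_pct
Substituting: pH_final = 3.0440 + 1.1040 * 1.8640
Result: 5.1019


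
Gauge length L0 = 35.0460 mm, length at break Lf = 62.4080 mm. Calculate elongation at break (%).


Formula: Elongation = (Lf - L0) / L0 * 100
Substituting: Elongation = (62.4080 - 35.0460) / 35.0460 * 100
Result: 78.0745 %


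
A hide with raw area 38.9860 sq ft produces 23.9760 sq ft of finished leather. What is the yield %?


Formula: Yield = finished / raw * 100
Substituting: Yield = 23.9760 / 38.9860 * 100
Result: 61.4990 %


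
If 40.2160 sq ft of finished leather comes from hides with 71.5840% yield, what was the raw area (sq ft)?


Formula: raw = finished * 100 / yield
Substituting: raw = 40.2160 * 100 / 71.5840
Result: 56.1802 sq ft


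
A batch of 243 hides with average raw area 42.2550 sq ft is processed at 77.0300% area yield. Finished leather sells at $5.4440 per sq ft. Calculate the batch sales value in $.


Raw_total = N * avg_area = 243 * 42.2550 = 10267.9650 sq ft
Finished = Raw_total * yield / 100 = 10267.9650 * 77.0300 / 100 = 7909.4134 sq ft
Value = Finished * price = 7909.4134 * 5.4440 = 43058.8468 $


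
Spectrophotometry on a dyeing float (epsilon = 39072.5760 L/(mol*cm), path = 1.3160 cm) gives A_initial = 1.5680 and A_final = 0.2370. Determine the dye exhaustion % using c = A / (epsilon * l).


c_initial = A_i / (epsilon * l) = 1.5680 / (39072.5760 * 1.3160) = 3.0494e-05 mol/L
c_final = A_f / (epsilon * l) = 0.2370 / (39072.5760 * 1.3160) = 4.6091e-06 mol/L
Exhaustion = (c_initial - c_final) / c_initial * 100 = (3.0494e-05 - 4.6091e-06) / 3.0494e-05 * 100 = 84.8852 %


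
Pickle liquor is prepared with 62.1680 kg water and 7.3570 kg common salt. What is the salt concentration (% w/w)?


Formula: Conc = salt / (water + salt) * 100
Substituting: Conc = 7.3570 / (62.1680 + 7.3570) * 100
Result: 10.5818 %


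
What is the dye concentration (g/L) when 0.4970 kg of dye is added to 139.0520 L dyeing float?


Formula: Conc = dye_mass(kg) / volume(L) * 1000
Substituting: Conc = 0.4970 / 139.0520 * 1000
Result: 3.5742 g/L


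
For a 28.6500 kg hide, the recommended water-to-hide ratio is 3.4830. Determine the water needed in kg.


Formula: Water = hide_weight * ratio
Substituting: Water = 28.6500 * 3.4830
Result: 99.7879 kg


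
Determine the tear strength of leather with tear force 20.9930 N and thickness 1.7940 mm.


Formula: Tear strength = force / thickness
Substituting: Tear strength = 20.9930 / 1.7940
Result: 11.7018 N/mm


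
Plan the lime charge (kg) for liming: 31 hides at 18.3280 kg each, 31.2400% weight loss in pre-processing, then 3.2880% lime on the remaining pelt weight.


Total_raw = N * avg_wt = 31 * 18.3280 = 568.1680 kg
Substrate = Total_raw * (1 - loss/100) = 568.1680 * (1 - 31.2400/100) = 390.6723 kg
Lime = Substrate * pct / 100 = 390.6723 * 3.2880 / 100 = 12.8453 kg


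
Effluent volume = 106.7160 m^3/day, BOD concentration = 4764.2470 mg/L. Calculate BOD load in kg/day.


Formula: BOD_load = volume * conc / 1000
Substituting: BOD_load = 106.7160 * 4764.2470 / 1000
Result: 508.4214 kg/day


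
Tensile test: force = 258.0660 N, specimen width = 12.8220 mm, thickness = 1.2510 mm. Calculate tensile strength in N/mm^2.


Formula: TS = force / (width * thickness)
Substituting: TS = 258.0660 / (12.8220 * 1.2510)
Result: 16.0886 N/mm^2


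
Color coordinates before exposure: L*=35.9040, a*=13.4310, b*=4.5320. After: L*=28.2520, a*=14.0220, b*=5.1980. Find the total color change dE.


dL = -7.6520, da = 0.5910, db = 0.6660
dE = sqrt((-7.6520)^2 + 0.5910^2 + 0.6660^2) = 7.7036


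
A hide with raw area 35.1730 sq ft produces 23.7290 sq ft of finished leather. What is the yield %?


Formula: Yield = finished / raw * 100
Substituting: Yield = 23.7290 / 35.1730 * 100
Result: 67.4637 %


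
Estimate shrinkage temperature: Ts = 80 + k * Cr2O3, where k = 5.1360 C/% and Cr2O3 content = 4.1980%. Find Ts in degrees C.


Formula: Ts = 80 + k * Cr2O3
Substituting: Ts = 80 + 5.1360 * 4.1980
Result: 101.5609 C


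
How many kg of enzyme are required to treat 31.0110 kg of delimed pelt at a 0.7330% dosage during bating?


Formula: Enzyme = substrate * pct / 100
Substituting: Enzyme = 31.0110 * 0.7330 / 100
Result: 0.2273 kg


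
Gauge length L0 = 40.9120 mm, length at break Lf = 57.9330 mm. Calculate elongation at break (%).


Formula: Elongation = (Lf - L0) / L0 * 100
Substituting: Elongation = (57.9330 - 40.9120) / 40.9120 * 100
Result: 41.6039 %


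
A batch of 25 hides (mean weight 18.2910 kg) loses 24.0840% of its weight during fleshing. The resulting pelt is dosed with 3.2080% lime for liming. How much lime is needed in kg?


Total_raw = N * avg_wt = 25 * 18.2910 = 457.2750 kg
Substrate = Total_raw * (1 - loss/100) = 457.2750 * (1 - 24.0840/100) = 347.1449 kg
Lime = Substrate * pct / 100 = 347.1449 * 3.2080 / 100 = 11.1364 kg


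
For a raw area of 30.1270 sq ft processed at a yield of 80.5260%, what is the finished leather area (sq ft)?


Formula: finished = raw * yield / 100
Substituting: finished = 30.1270 * 80.5260 / 100
Result: 24.2601 sq ft


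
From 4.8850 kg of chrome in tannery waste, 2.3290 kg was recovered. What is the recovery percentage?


Formula: Recovery = recovered / input * 100
Substituting: Recovery = 2.3290 / 4.8850 * 100
Result: 47.6766 %


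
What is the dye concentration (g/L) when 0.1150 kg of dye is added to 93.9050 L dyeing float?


Formula: Conc = dye_mass(kg) / volume(L) * 1000
Substituting: Conc = 0.1150 / 93.9050 * 1000
Result: 1.2246 g/L


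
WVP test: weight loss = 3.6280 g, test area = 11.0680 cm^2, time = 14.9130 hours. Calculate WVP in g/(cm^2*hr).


Formula: WVP = loss / (area * time)
Substituting: WVP = 3.6280 / (11.0680 * 14.9130)
Result: 0.0219803 g/(cm^2*hr)


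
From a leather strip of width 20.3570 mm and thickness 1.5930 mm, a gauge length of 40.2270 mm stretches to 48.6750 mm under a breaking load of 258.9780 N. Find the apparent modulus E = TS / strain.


TS = F / (w * t) = 258.9780 / (20.3570 * 1.5930) = 7.9861 N/mm^2
strain = (Lf - L0) / L0 = (48.6750 - 40.2270) / 40.2270 = 0.2100
E = TS / strain = 7.9861 / 0.2100 = 38.0274 N/mm^2


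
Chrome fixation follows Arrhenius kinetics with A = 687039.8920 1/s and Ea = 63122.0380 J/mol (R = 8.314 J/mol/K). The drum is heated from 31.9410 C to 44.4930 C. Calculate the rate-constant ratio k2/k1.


T1 = 31.9410 + 273.15 = 305.0910 K; T2 = 44.4930 + 273.15 = 317.6430 K
k1 = A * exp(-Ea/(R*T1)) = 687039.8920 * exp(-63122.0380/(8.314*305.0910)) = 1.0702e-05 1/s
k2 = A * exp(-Ea/(R*T2)) = 687039.8920 * exp(-63122.0380/(8.314*317.6430)) = 2.8611e-05 1/s
k2/k1 = 2.8611e-05 / 1.0702e-05 = 2.6734


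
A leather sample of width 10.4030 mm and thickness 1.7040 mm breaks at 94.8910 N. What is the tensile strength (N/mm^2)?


Formula: TS = force / (width * thickness)
Substituting: TS = 94.8910 / (10.4030 * 1.7040)
Result: 5.3530 N/mm^2


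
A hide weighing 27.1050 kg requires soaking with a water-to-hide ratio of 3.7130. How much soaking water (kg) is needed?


Formula: Water = hide_weight * ratio
Substituting: Water = 27.1050 * 3.7130
Result: 100.6409 kg


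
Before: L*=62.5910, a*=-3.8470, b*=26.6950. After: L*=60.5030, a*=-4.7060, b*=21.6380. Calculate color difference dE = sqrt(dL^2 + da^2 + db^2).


dL = -2.0880, da = -0.8590, db = -5.0570
dE = sqrt((-2.0880)^2 + (-0.8590)^2 + (-5.0570)^2) = 5.5381


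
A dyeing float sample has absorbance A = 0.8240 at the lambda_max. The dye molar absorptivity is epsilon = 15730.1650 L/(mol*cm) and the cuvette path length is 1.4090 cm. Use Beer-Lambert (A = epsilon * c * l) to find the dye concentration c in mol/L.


Formula: c = A / (epsilon * l)
Substituting: c = 0.8240 / (15730.1650 * 1.4090)
Result: 3.7178e-05 mol/L


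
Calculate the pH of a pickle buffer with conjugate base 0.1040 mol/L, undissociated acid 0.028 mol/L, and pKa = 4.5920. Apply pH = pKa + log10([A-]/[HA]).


ratio = [A-] / [HA] = 0.1040 / 0.028 = 3.7143
log10(ratio) = 0.5699
pH = pKa + log10(ratio) = 4.5920 + 0.5699 = 5.1619


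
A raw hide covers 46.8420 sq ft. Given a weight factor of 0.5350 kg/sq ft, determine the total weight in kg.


Formula: Weight = area * weight_per_sqft
Substituting: Weight = 46.8420 * 0.5350
Result: 25.0605 kg


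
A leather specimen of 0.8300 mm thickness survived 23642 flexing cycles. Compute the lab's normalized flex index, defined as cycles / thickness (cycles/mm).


Formula: Index = cycles / thickness
Substituting: Index = 23642 / 0.8300
Result: 28484.3373 cycles/mm


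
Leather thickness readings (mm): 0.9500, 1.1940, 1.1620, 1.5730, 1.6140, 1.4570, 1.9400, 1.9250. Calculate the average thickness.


Formula: Average = sum / n
Substituting: Average = 11.8150 / 8
Result: 1.4769 mm


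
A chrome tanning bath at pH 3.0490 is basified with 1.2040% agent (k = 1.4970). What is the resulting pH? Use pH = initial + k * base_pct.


Formula: pH_final = pH_initial + k * base_pct
Substituting: pH_final = 3.0490 + 1.4970 * 1.2040
Result: 4.8514


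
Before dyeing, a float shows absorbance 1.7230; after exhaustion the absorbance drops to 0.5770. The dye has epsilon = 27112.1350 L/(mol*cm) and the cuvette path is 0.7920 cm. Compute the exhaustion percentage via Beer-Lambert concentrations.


c_initial = A_i / (epsilon * l) = 1.7230 / (27112.1350 * 0.7920) = 8.0241e-05 mol/L
c_final = A_f / (epsilon * l) = 0.5770 / (27112.1350 * 0.7920) = 2.6871e-05 mol/L
Exhaustion = (c_initial - c_final) / c_initial * 100 = (8.0241e-05 - 2.6871e-05) / 8.0241e-05 * 100 = 66.5119 %


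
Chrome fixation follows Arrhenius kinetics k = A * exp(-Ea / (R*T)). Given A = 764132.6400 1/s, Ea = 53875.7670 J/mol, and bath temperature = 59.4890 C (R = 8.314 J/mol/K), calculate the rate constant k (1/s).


T_K = T_C + 273.15 = 59.4890 + 273.15 = 332.6390 K
exponent = -Ea / (R * T_K) = -53875.7670 / (8.314 * 332.6390) = -19.4810
k = A * exp(exponent) = 764132.6400 * exp(-19.4810) = 0.00264665 1/s


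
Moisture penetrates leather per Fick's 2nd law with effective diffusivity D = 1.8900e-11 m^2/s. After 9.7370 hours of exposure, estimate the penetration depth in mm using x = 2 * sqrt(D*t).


t = 9.7370 hr * 3600 = 35053.2000 s
D * t = 1.8900e-11 * 35053.2000 = 6.6251e-07
x = 2 * sqrt(D*t) = 2 * sqrt(6.6251e-07) = 0.00162789 m = 1.6279 mm


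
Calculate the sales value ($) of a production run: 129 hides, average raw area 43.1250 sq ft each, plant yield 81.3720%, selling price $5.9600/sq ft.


Raw_total = N * avg_area = 129 * 43.1250 = 5563.1250 sq ft
Finished = Raw_total * yield / 100 = 5563.1250 * 81.3720 / 100 = 4526.8261 sq ft
Value = Finished * price = 4526.8261 * 5.9600 = 26979.8834 $


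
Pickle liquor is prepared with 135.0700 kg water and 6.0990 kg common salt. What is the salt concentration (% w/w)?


Formula: Conc = salt / (water + salt) * 100
Substituting: Conc = 6.0990 / (135.0700 + 6.0990) * 100
Result: 4.3204 %


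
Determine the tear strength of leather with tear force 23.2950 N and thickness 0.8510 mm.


Formula: Tear strength = force / thickness
Substituting: Tear strength = 23.2950 / 0.8510
Result: 27.3737 N/mm


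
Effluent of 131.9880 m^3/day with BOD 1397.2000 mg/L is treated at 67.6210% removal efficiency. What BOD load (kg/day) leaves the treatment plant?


Load_in = volume * conc / 1000 = 131.9880 * 1397.2000 / 1000 = 184.4136 kg/day
Removed = Load_in * eff / 100 = 184.4136 * 67.6210 / 100 = 124.7023 kg/day
Load_out = Load_in - Removed = 184.4136 - 124.7023 = 59.7113 kg/day


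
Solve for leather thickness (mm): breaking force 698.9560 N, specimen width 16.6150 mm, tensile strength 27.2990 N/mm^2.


Formula: t = F / (TS * w)
Substituting: t = 698.9560 / (27.2990 * 16.6150)
Result: 1.5410 mm


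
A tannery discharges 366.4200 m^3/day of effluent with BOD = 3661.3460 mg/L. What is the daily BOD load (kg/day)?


Formula: BOD_load = volume * conc / 1000
Substituting: BOD_load = 366.4200 * 3661.3460 / 1000
Result: 1341.5904 kg/day


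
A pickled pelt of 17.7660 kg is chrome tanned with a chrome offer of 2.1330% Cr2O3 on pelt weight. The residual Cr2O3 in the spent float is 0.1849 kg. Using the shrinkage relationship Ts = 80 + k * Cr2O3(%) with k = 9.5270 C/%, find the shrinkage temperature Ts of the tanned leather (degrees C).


Offered = pelt * offer_pct / 100 = 17.7660 * 2.1330 / 100 = 0.3789 kg
Uptake = offered - residual = 0.3789 - 0.1849 = 0.1940 kg
Cr2O3% on pelt = uptake / pelt * 100 = 0.1940 / 17.7660 * 100 = 1.0922 %
Ts = 80 + k * Cr2O3% = 80 + 9.5270 * 1.0922 = 90.4058 C


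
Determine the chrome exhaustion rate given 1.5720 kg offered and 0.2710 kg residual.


Formula: Uptake = (offered - residual) / offered * 100
Substituting: Uptake = (1.5720 - 0.2710) / 1.5720 * 100
Result: 82.7608 %


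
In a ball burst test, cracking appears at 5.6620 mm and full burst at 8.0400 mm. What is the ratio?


Formula: Ratio = crack / burst
Substituting: Ratio = 5.6620 / 8.0400
Result: 0.7042


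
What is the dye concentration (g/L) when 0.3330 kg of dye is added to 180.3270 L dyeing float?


Formula: Conc = dye_mass(kg) / volume(L) * 1000
Substituting: Conc = 0.3330 / 180.3270 * 1000
Result: 1.8466 g/L


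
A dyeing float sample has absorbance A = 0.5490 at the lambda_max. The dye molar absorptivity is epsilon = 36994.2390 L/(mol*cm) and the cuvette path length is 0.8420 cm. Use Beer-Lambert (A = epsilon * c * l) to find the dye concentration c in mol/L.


Formula: c = A / (epsilon * l)
Substituting: c = 0.5490 / (36994.2390 * 0.8420)
Result: 1.7625e-05 mol/L


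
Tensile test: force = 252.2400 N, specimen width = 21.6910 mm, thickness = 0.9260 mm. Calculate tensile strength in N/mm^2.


Formula: TS = force / (width * thickness)
Substituting: TS = 252.2400 / (21.6910 * 0.9260)
Result: 12.5581 N/mm^2


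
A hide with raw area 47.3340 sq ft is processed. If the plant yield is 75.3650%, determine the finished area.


Formula: finished = raw * yield / 100
Substituting: finished = 47.3340 * 75.3650 / 100
Result: 35.6733 sq ft


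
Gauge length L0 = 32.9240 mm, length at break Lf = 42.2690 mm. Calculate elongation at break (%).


Formula: Elongation = (Lf - L0) / L0 * 100
Substituting: Elongation = (42.2690 - 32.9240) / 32.9240 * 100
Result: 28.3835 %


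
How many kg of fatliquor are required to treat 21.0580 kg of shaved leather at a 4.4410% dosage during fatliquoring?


Formula: Fat = substrate * pct / 100
Substituting: Fat = 21.0580 * 4.4410 / 100
Result: 0.9352 kg


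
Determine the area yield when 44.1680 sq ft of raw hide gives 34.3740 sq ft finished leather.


Formula: Yield = finished / raw * 100
Substituting: Yield = 34.3740 / 44.1680 * 100
Result: 77.8256 %


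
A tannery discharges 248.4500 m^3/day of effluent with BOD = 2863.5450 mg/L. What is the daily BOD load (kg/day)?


Formula: BOD_load = volume * conc / 1000
Substituting: BOD_load = 248.4500 * 2863.5450 / 1000
Result: 711.4478 kg/day


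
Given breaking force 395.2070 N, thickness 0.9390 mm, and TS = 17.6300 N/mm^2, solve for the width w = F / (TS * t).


Formula: w = F / (TS * t)
Substituting: w = 395.2070 / (17.6300 * 0.9390)
Result: 23.8730 mm


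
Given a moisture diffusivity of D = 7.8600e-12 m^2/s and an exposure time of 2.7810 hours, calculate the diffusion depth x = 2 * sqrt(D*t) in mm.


t = 2.7810 hr * 3600 = 10011.6000 s
D * t = 7.8600e-12 * 10011.6000 = 7.8691e-08
x = 2 * sqrt(D*t) = 2 * sqrt(7.8691e-08) = 5.6104e-04 m = 0.5610 mm


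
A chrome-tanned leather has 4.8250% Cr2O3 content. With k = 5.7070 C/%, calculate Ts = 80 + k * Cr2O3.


Formula: Ts = 80 + k * Cr2O3
Substituting: Ts = 80 + 5.7070 * 4.8250
Result: 107.5363 C


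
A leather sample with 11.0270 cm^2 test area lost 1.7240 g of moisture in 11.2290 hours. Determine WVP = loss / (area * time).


Formula: WVP = loss / (area * time)
Substituting: WVP = 1.7240 / (11.0270 * 11.2290)
Result: 0.0139232 g/(cm^2*hr)


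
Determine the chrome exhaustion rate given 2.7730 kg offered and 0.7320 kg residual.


Formula: Uptake = (offered - residual) / offered * 100
Substituting: Uptake = (2.7730 - 0.7320) / 2.7730 * 100
Result: 73.6026 %


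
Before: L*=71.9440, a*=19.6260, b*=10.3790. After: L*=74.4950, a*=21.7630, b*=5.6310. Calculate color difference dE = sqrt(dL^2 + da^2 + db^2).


dL = 2.5510, da = 2.1370, db = -4.7480
dE = sqrt(2.5510^2 + 2.1370^2 + (-4.7480)^2) = 5.7981


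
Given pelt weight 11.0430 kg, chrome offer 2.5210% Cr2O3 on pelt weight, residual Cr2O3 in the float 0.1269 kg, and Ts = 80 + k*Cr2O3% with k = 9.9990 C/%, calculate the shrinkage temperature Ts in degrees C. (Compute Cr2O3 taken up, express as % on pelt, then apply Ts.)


Offered = pelt * offer_pct / 100 = 11.0430 * 2.5210 / 100 = 0.2784 kg
Uptake = offered - residual = 0.2784 - 0.1269 = 0.1515 kg
Cr2O3% on pelt = uptake / pelt * 100 = 0.1515 / 11.0430 * 100 = 1.3719 %
Ts = 80 + k * Cr2O3% = 80 + 9.9990 * 1.3719 = 93.7172 C


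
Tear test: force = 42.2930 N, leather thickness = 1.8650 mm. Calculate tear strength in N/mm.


Formula: Tear strength = force / thickness
Substituting: Tear strength = 42.2930 / 1.8650
Result: 22.6772 N/mm


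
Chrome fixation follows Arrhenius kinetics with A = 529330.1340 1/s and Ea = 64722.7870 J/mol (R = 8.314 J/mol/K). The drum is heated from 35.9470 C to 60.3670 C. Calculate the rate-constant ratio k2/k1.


T1 = 35.9470 + 273.15 = 309.0970 K; T2 = 60.3670 + 273.15 = 333.5170 K
k1 = A * exp(-Ea/(R*T1)) = 529330.1340 * exp(-64722.7870/(8.314*309.0970)) = 6.1060e-06 1/s
k2 = A * exp(-Ea/(R*T2)) = 529330.1340 * exp(-64722.7870/(8.314*333.5170)) = 3.8604e-05 1/s
k2/k1 = 3.8604e-05 / 6.1060e-06 = 6.3223


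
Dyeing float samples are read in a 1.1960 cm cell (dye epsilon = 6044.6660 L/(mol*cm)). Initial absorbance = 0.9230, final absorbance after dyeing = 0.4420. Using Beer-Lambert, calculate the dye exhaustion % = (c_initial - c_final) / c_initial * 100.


c_initial = A_i / (epsilon * l) = 0.9230 / (6044.6660 * 1.1960) = 1.2767e-04 mol/L
c_final = A_f / (epsilon * l) = 0.4420 / (6044.6660 * 1.1960) = 6.1139e-05 mol/L
Exhaustion = (c_initial - c_final) / c_initial * 100 = (1.2767e-04 - 6.1139e-05) / 1.2767e-04 * 100 = 52.1127 %


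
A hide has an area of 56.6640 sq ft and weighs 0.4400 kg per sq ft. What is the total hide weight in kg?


Formula: Weight = area * weight_per_sqft
Substituting: Weight = 56.6640 * 0.4400
Result: 24.9322 kg


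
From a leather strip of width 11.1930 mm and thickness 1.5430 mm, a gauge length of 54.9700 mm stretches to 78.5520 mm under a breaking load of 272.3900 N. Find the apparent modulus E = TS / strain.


TS = F / (w * t) = 272.3900 / (11.1930 * 1.5430) = 15.7717 N/mm^2
strain = (Lf - L0) / L0 = (78.5520 - 54.9700) / 54.9700 = 0.4290
E = TS / strain = 15.7717 / 0.4290 = 36.7641 N/mm^2


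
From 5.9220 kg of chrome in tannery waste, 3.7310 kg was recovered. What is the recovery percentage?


Formula: Recovery = recovered / input * 100
Substituting: Recovery = 3.7310 / 5.9220 * 100
Result: 63.0024 %


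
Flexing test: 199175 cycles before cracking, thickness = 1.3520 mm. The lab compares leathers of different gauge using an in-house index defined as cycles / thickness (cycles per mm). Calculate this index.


Formula: Index = cycles / thickness
Substituting: Index = 199175 / 1.3520
Result: 147318.7870 cycles/mm


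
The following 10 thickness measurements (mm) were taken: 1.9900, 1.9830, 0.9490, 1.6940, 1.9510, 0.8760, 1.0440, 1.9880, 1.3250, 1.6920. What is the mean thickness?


Formula: Average = sum / n
Substituting: Average = 15.4920 / 10
Result: 1.5492 mm


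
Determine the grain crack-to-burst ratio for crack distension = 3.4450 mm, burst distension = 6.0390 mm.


Formula: Ratio = crack / burst
Substituting: Ratio = 3.4450 / 6.0390
Result: 0.5705


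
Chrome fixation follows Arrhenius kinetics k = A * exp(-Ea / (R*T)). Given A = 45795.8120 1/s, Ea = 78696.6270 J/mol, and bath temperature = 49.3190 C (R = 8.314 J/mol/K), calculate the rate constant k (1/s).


T_K = T_C + 273.15 = 49.3190 + 273.15 = 322.4690 K
exponent = -Ea / (R * T_K) = -78696.6270 / (8.314 * 322.4690) = -29.3534
k = A * exp(exponent) = 45795.8120 * exp(-29.3534) = 8.1812e-09 1/s
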